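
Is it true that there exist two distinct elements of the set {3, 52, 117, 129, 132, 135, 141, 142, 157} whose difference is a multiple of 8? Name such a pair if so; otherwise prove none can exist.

52 mod 8 = 4 and 132 mod 8 = 4, so 132 − 52 = 80 = 10·8.

52 and 132 are such a pair.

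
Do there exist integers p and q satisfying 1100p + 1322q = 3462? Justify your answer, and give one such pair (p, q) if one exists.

Every value of 1100p + 1322q is a multiple of gcd(1100, 1322) = 2; since 2 ∣ 3462, solutions exist.
Dividing through by 2 reduces the equation to 550p + 661q = 1731.
Dividing repeatedly: 661 = 1·550 + 111, 550 = 4·111 + 106, 111 = 1·106 + 5, 106 = 21·5 + 1, 5 = 5·1 + 0.
Working back up the chain: 1 = 106 − 21·5 = 106 − 21·(111 − 1·106) = −21·111 + 22·106 = −21·111 + 22·(550 − 4·111) = 22·550 − 109·111 = 22·550 − 109·(661 − 1·550) = −109·661 + 131·550. So 550·131 + 661·(-109) = 1.
Scaling by 1731 gives the particular solution (p, q) = (226761, -188679).
Shifting by a multiple of (661, −550) keeps it a solution: p = 226761 − 343·661 = 38, q = -188679 + 343·550 = -29.
Check: 1100·38 + 1322·(-29) = 41800 − 38338 = 3462. ✓

p = 38, q = -29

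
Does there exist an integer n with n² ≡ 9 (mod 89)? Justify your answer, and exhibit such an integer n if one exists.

Take n = 3. Then 3² = 9, and since 0 ≤ 9 < 89 this is already reduced: 3² ≡ 9 (mod 89).

n = 3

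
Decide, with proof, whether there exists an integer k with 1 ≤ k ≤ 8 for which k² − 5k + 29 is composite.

k = 6

At k = 6: 6² − 5·6 + 29 = 35 = 5·7, which is composite.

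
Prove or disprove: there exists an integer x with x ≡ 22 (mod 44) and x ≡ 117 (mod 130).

No, no such integer exists.

Reduce both congruences modulo 2, which divides 44 and 130: they say x ≡ 22 (mod 2) and x ≡ 117 (mod 2).
These are incompatible: 22 − 117 = -95 is not divisible by 2.
Hence the system has no solution.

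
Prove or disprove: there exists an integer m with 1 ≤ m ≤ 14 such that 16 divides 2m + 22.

For m = 1, 2, 3, 4 the values 24, 26, 28, 30 are not multiples of 16. m = 5 works, since 2·5 + 22 = 32 = 2·16.

m = 5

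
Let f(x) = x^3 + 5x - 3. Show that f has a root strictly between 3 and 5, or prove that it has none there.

f(3) = 39 and f(5) = 147, both positive.
The derivative f'(x) = 3x^2 + 5 is a quadratic with discriminant 0² − 4·3·5 = -60 < 0; it never vanishes, so it is always positive (sign of the leading coefficient).
Hence f is strictly increasing on ℝ, and in particular on [3, 5]. A strictly monotone function with same-sign endpoint values stays positive on the whole interval, so f has no zero in (3, 5).

No.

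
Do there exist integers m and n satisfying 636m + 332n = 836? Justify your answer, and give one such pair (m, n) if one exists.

gcd(636, 332) = 4, and 4 divides 836, so integer solutions exist.
Dividing through by 4 reduces the equation to 159m + 83n = 209.
Euclidean algorithm: 159 = 1·83 + 76, 83 = 1·76 + 7, 76 = 10·7 + 6, 7 = 1·6 + 1, 6 = 6·1 + 0.
Working back up the chain: 1 = 7 − 1·6 = 7 − (76 − 10·7) = −76 + 11·7 = −76 + 11·(83 − 1·76) = 11·83 − 12·76 = 11·83 − 12·(159 − 1·83) = −12·159 + 23·83. So 159·(-12) + 83·23 = 1.
Times 209: 159·(-2508) + 83·4807 = 209, so (-2508, 4807) solves it.
The general solution is m = -2508 + 83k, n = 4807 − 159k; taking k = 31 gives the smaller pair m = 65, n = -122.
Check: 636·65 + 332·(-122) = 41340 − 40504 = 836. ✓

m = 65, n = -122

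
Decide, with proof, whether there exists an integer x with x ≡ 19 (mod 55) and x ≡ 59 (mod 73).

gcd(55, 73) = 1, so the Chinese Remainder Theorem guarantees exactly one residue class mod 4015 satisfying both.
Any solution of the first congruence is x = 19 + 55t; substituting into the second, 55t ≡ 59 − 19 ≡ 40 (mod 73).
To invert 55 modulo 73: 73 = 1·55 + 18, 55 = 3·18 + 1, 18 = 18·1 + 0, and unwinding, 1 = 55 − 3·18 = 55 − 3·(73 − 1·55) = −3·73 + 4·55. Thus 55⁻¹ ≡ 4 (mod 73).
Therefore t ≡ 4·40 = 160 ≡ 14 (mod 73).
With t = 14: x = 19 + 55·14 = 789.
Check: 789 mod 55 = 19, 789 mod 73 = 59. ✓

x = 789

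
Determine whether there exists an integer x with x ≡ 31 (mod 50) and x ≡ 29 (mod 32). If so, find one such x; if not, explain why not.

gcd(50, 32) = 2. A simultaneous solution exists iff 31 ≡ 29 (mod 2); here 31 mod 2 = 1 = 29 mod 2, so it does.
The integers ≡ 31 (mod 50) are 31, 81, 131, 181, 231, 281, 331, 381, …; their remainders mod 32 are 31, 17, 3, 21, 7, 25, 11, 29, so x = 381 is the first that is ≡ 29 (mod 32).
Indeed 381 ≡ 31 (mod 50) and 381 ≡ 29 (mod 32).

x = 381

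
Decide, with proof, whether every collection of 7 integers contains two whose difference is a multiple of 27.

No, the set {65, 66, 67, 68, 69, 70, 71} is a counterexample.

Take the 7 consecutive integers 65, 66, …, 71: their residues mod 27 are all distinct because 7 ≤ 27.
The differences between them range over 1, …, 6, none of which is divisible by 27.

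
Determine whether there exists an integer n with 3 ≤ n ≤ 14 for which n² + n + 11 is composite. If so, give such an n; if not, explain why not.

n = 14

At n = 14: 14² + 14 + 11 = 221 = 13·17, which is composite.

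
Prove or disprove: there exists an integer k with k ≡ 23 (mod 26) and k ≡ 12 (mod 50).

No, no such integer exists.

Reduce both congruences modulo 2, which divides 26 and 50: they say k ≡ 23 (mod 2) and k ≡ 12 (mod 2).
These are incompatible: 23 − 12 = 11 is not divisible by 2.
So no integer satisfies both congruences.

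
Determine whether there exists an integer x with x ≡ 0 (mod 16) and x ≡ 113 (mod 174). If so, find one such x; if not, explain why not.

No such integer exists.

gcd(16, 174) = 2. If x ≡ 0 (mod 16) and x ≡ 113 (mod 174), then x ≡ 0 (mod 2) and x ≡ 113 (mod 2).
But 0 mod 2 = 0 while 113 mod 2 = 1, a contradiction.
Therefore no such x exists.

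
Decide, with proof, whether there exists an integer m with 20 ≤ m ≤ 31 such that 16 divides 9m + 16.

For m = 20, 21, …, 31 the values of 9m + 16 modulo 16 are 4, 13, 6, 15, 8, 1, 10, 3, 12, 5, 14, 7 respectively.
Since 0 is absent from this list, 16 ∤ 9m + 16 for every m with 20 ≤ m ≤ 31.

No such integer m in that range exists.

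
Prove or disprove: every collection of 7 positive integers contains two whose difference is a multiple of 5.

Yes.

Partition the integers by their residue mod 5; there are 5 classes.
With 7 integers and only 5 classes, the pigeonhole principle forces two of them, say a and b, into the same class.
Their difference a − b is then a multiple of 5.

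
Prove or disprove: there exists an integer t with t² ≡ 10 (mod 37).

t = 11

Take t = 11. Then 11² = 121 = 3·37 + 10, so 11² ≡ 10 (mod 37).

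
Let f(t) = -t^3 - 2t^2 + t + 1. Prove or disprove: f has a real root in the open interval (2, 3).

No such root exists.

f(2) = -13 and f(3) = -41, both negative, so a sign-change argument is unavailable; we show f keeps this sign on the whole interval.
Shift to the endpoint 2: with t = 2 + u (0 < u < 1), one computes f(2 + u) = -u^3 - 8u^2 - 19u - 13.
The nonzero coefficients here are all negative, so for u > 0 every term is negative (or zero), and the constant term -13 is strictly negative.
Therefore f(t) < 0 throughout (2, 3), and f has no zero there.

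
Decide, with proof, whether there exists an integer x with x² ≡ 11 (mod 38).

x = 7 works: 7² = 49, and 49 − 11 = 38 = 1·38.

x = 7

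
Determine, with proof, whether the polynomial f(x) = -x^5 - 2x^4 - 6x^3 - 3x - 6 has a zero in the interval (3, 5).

f has no root in that interval.

The endpoint values f(3) = -582 and f(5) = -5146 are both negative. Claim: f(x) < 0 for every x in (3, 5).
Shift to the endpoint 3: with x = 3 + u (0 < u < 2), one computes f(3 + u) = -u^5 - 17u^4 - 120u^3 - 432u^2 - 786u - 582.
All 6 nonzero coefficients of this polynomial in u are negative; hence for u > 0 the value is a sum of negative terms (the constant -582 among them).
Therefore f(x) < 0 throughout (3, 5), and f has no zero there.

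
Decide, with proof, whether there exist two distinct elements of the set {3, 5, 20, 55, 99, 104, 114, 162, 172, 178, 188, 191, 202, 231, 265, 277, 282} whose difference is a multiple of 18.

No such pair exists.

Residues mod 18: 3↦3, 5↦5, 20↦2, 55↦1, 99↦9, 104↦14, 114↦6, 162↦0, 172↦10, 178↦16, 188↦8, 191↦11, 202↦4, 231↦15, 265↦13, 277↦7, 282↦12.
No residue repeats among the 17 elements, so no pair has difference ≡ 0 (mod 18).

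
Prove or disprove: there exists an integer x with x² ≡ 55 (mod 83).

83 is prime, so by Euler's criterion 55 is a square mod 83 iff 55^((83−1)/2) = 55^41 ≡ 1 (mod 83).
Squaring successively (mod 83): 55^2 = 3025 ≡ 37; 55^4 ≡ 37² = 1369 ≡ 41; 55^8 ≡ 41² = 1681 ≡ 21; 55^16 ≡ 21² = 441 ≡ 26; 55^32 ≡ 26² = 676 ≡ 12.
Since 41 = 32 + 8 + 1, 55^41 ≡ 12 · 21 · 55; multiplying out mod 83: 12·21 = 252 ≡ 3, then 3·55 = 165 ≡ 82. Thus 55^41 ≡ 82 ≡ −1 (mod 83).
The value −1 means 55 is a non-residue modulo 83, so x² ≡ 55 (mod 83) is impossible.

No, no such integer exists.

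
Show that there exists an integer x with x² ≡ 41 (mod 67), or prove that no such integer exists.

Apply Euler's criterion with the prime 67: 41 is a quadratic residue iff 41^33 ≡ 1 (mod 67), and a non-residue iff it is ≡ −1.
Repeated squaring mod 67: 41^2 = 1681 ≡ 6; 41^4 ≡ 6² = 36 ≡ 36; 41^8 ≡ 36² = 1296 ≡ 23; 41^16 ≡ 23² = 529 ≡ 60; 41^32 ≡ 60² = 3600 ≡ 49.
Since 33 = 32 + 1, 41^33 ≡ 49 · 41; multiplying out mod 67: 49·41 = 2009 ≡ 66. Thus 41^33 ≡ 66 ≡ −1 (mod 67).
By Euler's criterion 41 is a quadratic non-residue mod 67: no x satisfies x² ≡ 41 (mod 67).

No, no such integer exists.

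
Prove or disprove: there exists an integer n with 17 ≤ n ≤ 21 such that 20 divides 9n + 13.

At n = 17, 9·17 + 13 = 166 ≡ 6 (mod 20), and each step in n adds 9, giving residues 6, 15, 4, 13, 2 for n = 17, 18, …, 21.
The residue 0 does not occur, so no n in [17, 21] makes 9n + 13 a multiple of 20.

There is no such integer n in that range.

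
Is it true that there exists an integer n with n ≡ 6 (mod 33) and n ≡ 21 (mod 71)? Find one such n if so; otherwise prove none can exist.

The moduli 33 and 71 are coprime, so by the Chinese Remainder Theorem a unique solution modulo 2343 exists.
Any solution of the first congruence is n = 6 + 33t; substituting into the second, 33t ≡ 21 − 6 ≡ 15 (mod 71).
To invert 33 modulo 71: 71 = 2·33 + 5, 33 = 6·5 + 3, 5 = 1·3 + 2, 3 = 1·2 + 1, 2 = 2·1 + 0, and unwinding, 1 = 3 − 1·2 = 3 − (5 − 1·3) = −5 + 2·3 = −5 + 2·(33 − 6·5) = 2·33 − 13·5 = 2·33 − 13·(71 − 2·33) = −13·71 + 28·33. Thus 33⁻¹ ≡ 28 (mod 71).
Multiplying by 28: t ≡ 28·15 = 420 ≡ 65 (mod 71).
Taking t = 65 gives n = 6 + 33·65 = 2151.
Verify: 2151 = 65·33 + 6 and 2151 = 30·71 + 21. ✓

n = 2151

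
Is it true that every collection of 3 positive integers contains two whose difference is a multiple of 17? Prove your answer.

No; for instance {39, 40, 41} is a counterexample.

Consider the 3 integers 39, 40, 41. They lie in distinct residue classes modulo 17, since 3 ≤ 17.
The differences between them range over 1, …, 2, none of which is divisible by 17.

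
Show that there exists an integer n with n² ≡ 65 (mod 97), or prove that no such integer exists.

Take n = 29. Then 29² = 841 = 8·97 + 65, so 29² ≡ 65 (mod 97).

n = 29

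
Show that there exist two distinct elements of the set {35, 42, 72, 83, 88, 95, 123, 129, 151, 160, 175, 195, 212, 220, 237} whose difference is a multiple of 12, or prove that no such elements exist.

35 mod 12 = 11 and 83 mod 12 = 11, so 83 − 35 = 48 = 4·12.

35 and 83 are such a pair.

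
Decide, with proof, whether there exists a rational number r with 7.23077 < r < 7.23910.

Look for a denominator N such that an integer falls strictly between N·7.23077 and N·7.23910. N = 17 works: 17·7.23077 = 122.92309 < 123 < 123.06470 = 17·7.23910.
So r = 123/17 works: it is a ratio of integers, and dividing 17·7.23077 < 123 < 17·7.23910 through by 17 gives 7.23077 < 123/17 < 7.23910.

r = 123/17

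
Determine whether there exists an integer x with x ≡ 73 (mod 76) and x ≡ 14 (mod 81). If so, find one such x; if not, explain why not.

gcd(76, 81) = 1, so the Chinese Remainder Theorem guarantees exactly one residue class mod 6156 satisfying both.
Write x = 73 + 76t and require 73 + 76t ≡ 14 (mod 81), i.e. 76t ≡ 22 (mod 81).
Since 76·16 = 1216 = 15·81 + 1, the inverse of 76 mod 81 is 16.
Therefore t ≡ 16·22 = 352 ≡ 28 (mod 81).
With t = 28: x = 73 + 76·28 = 2201.
Verify: 2201 = 28·76 + 73 and 2201 = 27·81 + 14. ✓

x = 2201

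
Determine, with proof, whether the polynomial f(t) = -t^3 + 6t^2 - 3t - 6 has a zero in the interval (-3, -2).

No.

The endpoint values f(-3) = 84 and f(-2) = 32 are both positive. Claim: f(t) > 0 for every t in (-3, -2).
Substitute t = -2 − u, where 0 < u < 1 on the interval. Expanding, f(-2 − u) = u^3 + 12u^2 + 39u + 32.
The nonzero coefficients here are all positive, so for u > 0 every term is positive (or zero), and the constant term 32 is strictly positive.
So f is strictly positive on (-3, -2); no root exists in the interval.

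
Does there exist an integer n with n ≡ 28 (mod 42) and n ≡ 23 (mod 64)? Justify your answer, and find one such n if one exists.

No such integer exists.

gcd(42, 64) = 2. If n ≡ 28 (mod 42) and n ≡ 23 (mod 64), then n ≡ 28 (mod 2) and n ≡ 23 (mod 2).
These are incompatible: 28 − 23 = 5 is not divisible by 2.
Hence the system has no solution.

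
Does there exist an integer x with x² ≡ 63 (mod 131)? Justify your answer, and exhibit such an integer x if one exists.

x = 60

Take x = 60. Then 60² = 3600 = 27·131 + 63, so 60² ≡ 63 (mod 131).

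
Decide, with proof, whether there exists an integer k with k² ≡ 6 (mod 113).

113 is prime, so by Euler's criterion 6 is a square mod 113 iff 6^((113−1)/2) = 6^56 ≡ 1 (mod 113).
Squaring successively (mod 113): 6^2 = 36 ≡ 36; 6^4 ≡ 36² = 1296 ≡ 53; 6^8 ≡ 53² = 2809 ≡ 97; 6^16 ≡ 97² = 9409 ≡ 30; 6^32 ≡ 30² = 900 ≡ 109.
Since 56 = 32 + 16 + 8, 6^56 ≡ 109 · 30 · 97; multiplying out mod 113: 109·30 = 3270 ≡ 106, then 106·97 = 10282 ≡ 112. Thus 6^56 ≡ 112 ≡ −1 (mod 113).
The value −1 means 6 is a non-residue modulo 113, so k² ≡ 6 (mod 113) is impossible.

No such integer exists.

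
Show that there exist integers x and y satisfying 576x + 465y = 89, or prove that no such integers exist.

gcd(576, 465) = 3, so every integer of the form 576x + 465y is a multiple of 3.
But 89 = 3·29 + 2, so 3 ∤ 89.
Therefore 576x + 465y = 89 has no solution in integers.

There are no such integers.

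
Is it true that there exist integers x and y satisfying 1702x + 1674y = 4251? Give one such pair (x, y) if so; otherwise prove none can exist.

gcd(1702, 1674) = 2, so every integer of the form 1702x + 1674y is a multiple of 2.
However 4251 leaves remainder 1 on division by 2.
Hence no integers x, y satisfy the equation.

There are no such integers.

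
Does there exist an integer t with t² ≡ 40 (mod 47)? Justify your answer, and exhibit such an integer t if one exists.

47 is prime, so by Euler's criterion 40 is a square mod 47 iff 40^((47−1)/2) = 40^23 ≡ 1 (mod 47).
Squaring successively (mod 47): 40^2 = 1600 ≡ 2; 40^4 ≡ 2² = 4 ≡ 4; 40^8 ≡ 4² = 16 ≡ 16; 40^16 ≡ 16² = 256 ≡ 21.
Since 23 = 16 + 4 + 2 + 1, 40^23 ≡ 21 · 4 · 2 · 40; multiplying out mod 47: 21·4 = 84 ≡ 37, then 37·2 = 74 ≡ 27, then 27·40 = 1080 ≡ 46. Thus 40^23 ≡ 46 ≡ −1 (mod 47).
The value −1 means 40 is a non-residue modulo 47, so t² ≡ 40 (mod 47) is impossible.

No such integer exists.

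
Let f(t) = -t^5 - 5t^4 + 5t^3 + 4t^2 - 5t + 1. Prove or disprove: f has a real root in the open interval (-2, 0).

Such a root exists.

f(-2) = -61 and f(0) = 1, which have opposite signs.
f is continuous everywhere (it is a polynomial), in particular on [-2, 0].
By the Intermediate Value Theorem, f takes the value 0 somewhere in the open interval.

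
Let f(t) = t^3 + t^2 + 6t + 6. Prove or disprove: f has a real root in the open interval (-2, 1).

f(-2) = -10 and f(1) = 14, which have opposite signs.
Since f is a polynomial it is continuous on [-2, 1].
By the Intermediate Value Theorem f must vanish at some point of (-2, 1).

Yes, f has a root in the interval.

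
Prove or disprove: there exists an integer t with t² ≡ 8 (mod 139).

No such integer exists.

139 is prime, so by Euler's criterion 8 is a square mod 139 iff 8^((139−1)/2) = 8^69 ≡ 1 (mod 139).
Squaring successively (mod 139): 8^2 = 64 ≡ 64; 8^4 ≡ 64² = 4096 ≡ 65; 8^8 ≡ 65² = 4225 ≡ 55; 8^16 ≡ 55² = 3025 ≡ 106; 8^32 ≡ 106² = 11236 ≡ 116; 8^64 ≡ 116² = 13456 ≡ 112.
Since 69 = 64 + 4 + 1, 8^69 ≡ 112 · 65 · 8; multiplying out mod 139: 112·65 = 7280 ≡ 52, then 52·8 = 416 ≡ 138. Thus 8^69 ≡ 138 ≡ −1 (mod 139).
The value −1 means 8 is a non-residue modulo 139, so t² ≡ 8 (mod 139) is impossible.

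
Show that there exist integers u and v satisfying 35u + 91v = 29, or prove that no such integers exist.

There are no such integers.

gcd(35, 91) = 7, so every integer of the form 35u + 91v is a multiple of 7.
However 29 leaves remainder 1 on division by 7.
Therefore 35u + 91v = 29 has no solution in integers.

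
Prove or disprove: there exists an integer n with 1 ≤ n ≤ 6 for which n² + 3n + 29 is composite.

At n = 1: 1² + 3·1 + 29 = 33 = 3·11, which is composite.

n = 1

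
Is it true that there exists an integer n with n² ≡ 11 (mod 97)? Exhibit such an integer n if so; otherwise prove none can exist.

n = 37 works: 37² = 1369, and 1369 − 11 = 1358 = 14·97.

n = 37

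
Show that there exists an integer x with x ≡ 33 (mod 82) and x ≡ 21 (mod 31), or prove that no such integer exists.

Since 82 and 31 share no common factor, CRT says the pair of congruences has a solution (unique mod 2542).
Any solution of the first congruence is x = 33 + 82t; substituting into the second, 82t ≡ 21 − 33 ≡ 19 (mod 31).
82 ≡ 20 (mod 31), so this reads 20t ≡ 19 (mod 31). Since 20·14 = 280 = 9·31 + 1, the inverse of 20 mod 31 is 14.
Therefore t ≡ 14·19 = 266 ≡ 18 (mod 31).
Taking t = 18 gives x = 33 + 82·18 = 1509.
Check: 1509 mod 82 = 33, 1509 mod 31 = 21. ✓

x = 1509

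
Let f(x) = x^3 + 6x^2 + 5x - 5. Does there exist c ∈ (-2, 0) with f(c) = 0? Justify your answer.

Yes, f has a root in the interval.

f(-2) = 1 and f(0) = -5, which have opposite signs.
Since f is a polynomial it is continuous on [-2, 0].
So by the Intermediate Value Theorem there is a c strictly between -2 and 0 with f(c) = 0.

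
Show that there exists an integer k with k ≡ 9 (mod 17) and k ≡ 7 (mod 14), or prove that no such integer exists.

The moduli 17 and 14 are coprime, so by the Chinese Remainder Theorem a unique solution modulo 238 exists.
Write k = 9 + 17t and require 9 + 17t ≡ 7 (mod 14), i.e. 17t ≡ 12 (mod 14).
17 ≡ 3 (mod 14), so this reads 3t ≡ 12 (mod 14). To invert 3 modulo 14: 14 = 4·3 + 2, 3 = 1·2 + 1, 2 = 2·1 + 0, and unwinding, 1 = 3 − 1·2 = 3 − (14 − 4·3) = −14 + 5·3. Thus 3⁻¹ ≡ 5 (mod 14).
Therefore t ≡ 5·12 = 60 ≡ 4 (mod 14).
With t = 4: k = 9 + 17·4 = 77.
Verify: 77 = 4·17 + 9 and 77 = 5·14 + 7. ✓

k = 77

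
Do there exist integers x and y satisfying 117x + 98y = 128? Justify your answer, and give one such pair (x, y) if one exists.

x = 48, y = -56

Since gcd(117, 98) = 1, every integer is an integer combination of 117 and 98.
Dividing repeatedly: 117 = 1·98 + 19, 98 = 5·19 + 3, 19 = 6·3 + 1, 3 = 3·1 + 0.
Unwinding: 1 = 19 − 6·3 = 19 − 6·(98 − 5·19) = −6·98 + 31·19 = −6·98 + 31·(117 − 1·98) = 31·117 − 37·98, i.e. 117·31 + 98·(-37) = 1.
Multiplying through by 128: x = 31·128 = 3968, y = (-37)·128 = -4736 is a solution.
Shifting by a multiple of (98, −117) keeps it a solution: x = 3968 − 40·98 = 48, y = -4736 + 40·117 = -56.
Check: 117·48 + 98·(-56) = 5616 − 5488 = 128. ✓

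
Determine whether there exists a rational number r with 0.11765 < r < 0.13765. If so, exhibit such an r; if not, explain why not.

r = 1/8

Scale by 8: the interval becomes (0.94120, 1.10120), which contains the integer 1.
Dividing back, 0.11765 < 1/8 < 0.13765, and 1/8 is rational.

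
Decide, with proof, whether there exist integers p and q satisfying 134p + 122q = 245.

Any value of 134p + 122q is a multiple of gcd(134, 122) = 2.
However 245 leaves remainder 1 on division by 2.
So the equation is unsolvable over ℤ.

No such integers exist.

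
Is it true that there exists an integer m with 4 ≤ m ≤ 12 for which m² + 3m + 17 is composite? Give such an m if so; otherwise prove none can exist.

m = 4

At m = 4: 4² + 3·4 + 17 = 45 = 3·15, which is composite.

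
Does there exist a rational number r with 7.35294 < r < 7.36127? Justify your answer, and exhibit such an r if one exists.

r = 103/14

Look for a denominator N such that an integer falls strictly between N·7.35294 and N·7.36127. N = 14 works: 14·7.35294 = 102.94116 < 103 < 103.05778 = 14·7.36127.
Hence 103/14 is a rational number with 7.35294 < 103/14 < 7.36127.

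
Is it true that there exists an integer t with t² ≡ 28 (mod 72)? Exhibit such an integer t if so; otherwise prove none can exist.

t = 62

Take t = 62. Then 62² = 3844 = 53·72 + 28, so 62² ≡ 28 (mod 72).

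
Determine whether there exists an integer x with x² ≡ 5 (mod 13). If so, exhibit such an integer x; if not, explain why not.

Since (13 − x)² ≡ x² (mod 13), it suffices to square x = 0, 1, …, 6: the residues are 0, 1, 4, 9, 3, 12, 10.
The set of squares mod 13 is therefore {0, 1, 3, 4, 9, 10, 12}, which does not contain 5.
Therefore x² ≡ 5 (mod 13) has no solution.

No, no such integer exists.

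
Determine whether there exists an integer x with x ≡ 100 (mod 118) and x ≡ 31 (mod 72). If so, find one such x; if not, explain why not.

Both moduli are multiples of 2 = gcd(118, 72), so any solution would satisfy x ≡ 100 and x ≡ 31 modulo 2 simultaneously.
But 100 mod 2 = 0 while 31 mod 2 = 1, a contradiction.
Therefore no such x exists.

No such integer exists.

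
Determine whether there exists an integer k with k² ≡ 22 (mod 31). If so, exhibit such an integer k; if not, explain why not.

There is no such integer.

31 is prime, so by Euler's criterion 22 is a square mod 31 iff 22^((31−1)/2) = 22^15 ≡ 1 (mod 31).
Repeated squaring mod 31: 22^2 = 484 ≡ 19; 22^4 ≡ 19² = 361 ≡ 20; 22^8 ≡ 20² = 400 ≡ 28.
Since 15 = 8 + 4 + 2 + 1, 22^15 ≡ 28 · 20 · 19 · 22; multiplying out mod 31: 28·20 = 560 ≡ 2, then 2·19 = 38 ≡ 7, then 7·22 = 154 ≡ 30. Thus 22^15 ≡ 30 ≡ −1 (mod 31).
The value −1 means 22 is a non-residue modulo 31, so k² ≡ 22 (mod 31) is impossible.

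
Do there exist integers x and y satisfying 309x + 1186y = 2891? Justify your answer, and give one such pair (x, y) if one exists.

x = 255, y = -64

Since gcd(309, 1186) = 1, every integer is an integer combination of 309 and 1186.
Dividing repeatedly: 1186 = 3·309 + 259, 309 = 1·259 + 50, 259 = 5·50 + 9, 50 = 5·9 + 5, 9 = 1·5 + 4, 5 = 1·4 + 1, 4 = 4·1 + 0.
Back-substituting, 1 = 5 − 1·4 = 5 − (9 − 1·5) = −9 + 2·5 = −9 + 2·(50 − 5·9) = 2·50 − 11·9 = 2·50 − 11·(259 − 5·50) = −11·259 + 57·50 = −11·259 + 57·(309 − 1·259) = 57·309 − 68·259 = 57·309 − 68·(1186 − 3·309) = −68·1186 + 261·309; that is, 309·261 + 1186·(-68) = 1.
Multiplying through by 2891: x = 261·2891 = 754551, y = (-68)·2891 = -196588 is a solution.
The general solution is x = 754551 + 1186k, y = -196588 − 309k; taking k = -636 gives the smaller pair x = 255, y = -64.
Indeed 309·255 + 1186·(-64) = 78795 − 75904 = 2891.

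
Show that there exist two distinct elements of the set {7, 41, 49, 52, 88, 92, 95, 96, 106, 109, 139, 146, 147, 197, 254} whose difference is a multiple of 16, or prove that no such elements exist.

Reduce each element modulo 16: 7↦7, 41↦9, 49↦1, 52↦4, 88↦8, 92↦12, 95↦15, 96↦0, 106↦10, 109↦13, 139↦11, 146↦2, 147↦3, 197↦5, 254↦14.
These 15 residues are pairwise different, hence no difference of two elements is divisible by 16.

There is no such pair.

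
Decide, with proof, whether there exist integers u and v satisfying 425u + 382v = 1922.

Since gcd(425, 382) = 1, every integer is an integer combination of 425 and 382.
Dividing repeatedly: 425 = 1·382 + 43, 382 = 8·43 + 38, 43 = 1·38 + 5, 38 = 7·5 + 3, 5 = 1·3 + 2, 3 = 1·2 + 1, 2 = 2·1 + 0.
Working back up the chain: 1 = 3 − 1·2 = 3 − (5 − 1·3) = −5 + 2·3 = −5 + 2·(38 − 7·5) = 2·38 − 15·5 = 2·38 − 15·(43 − 1·38) = −15·43 + 17·38 = −15·43 + 17·(382 − 8·43) = 17·382 − 151·43 = 17·382 − 151·(425 − 1·382) = −151·425 + 168·382. So 425·(-151) + 382·168 = 1.
Multiplying through by 1922: u = (-151)·1922 = -290222, v = 168·1922 = 322896 is a solution.
Adding 760·382 to u and subtracting 760·425 from v gives the tidier solution (98, -104).
Check: 425·98 + 382·(-104) = 41650 − 39728 = 1922. ✓

u = 98, v = -104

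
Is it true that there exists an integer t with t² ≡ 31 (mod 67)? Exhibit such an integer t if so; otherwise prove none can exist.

There is no such integer.

67 is prime, so by Euler's criterion 31 is a square mod 67 iff 31^((67−1)/2) = 31^33 ≡ 1 (mod 67).
Squaring successively (mod 67): 31^2 = 961 ≡ 23; 31^4 ≡ 23² = 529 ≡ 60; 31^8 ≡ 60² = 3600 ≡ 49; 31^16 ≡ 49² = 2401 ≡ 56; 31^32 ≡ 56² = 3136 ≡ 54.
Since 33 = 32 + 1, 31^33 ≡ 54 · 31; multiplying out mod 67: 54·31 = 1674 ≡ 66. Thus 31^33 ≡ 66 ≡ −1 (mod 67).
The value −1 means 31 is a non-residue modulo 67, so t² ≡ 31 (mod 67) is impossible.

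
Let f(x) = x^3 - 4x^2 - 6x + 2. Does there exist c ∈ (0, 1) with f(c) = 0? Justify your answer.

Yes, such a c exists.

f(0) = 2 and f(1) = -7, which have opposite signs.
f is continuous everywhere (it is a polynomial), in particular on [0, 1].
The Intermediate Value Theorem then guarantees some c ∈ (0, 1) with f(c) = 0.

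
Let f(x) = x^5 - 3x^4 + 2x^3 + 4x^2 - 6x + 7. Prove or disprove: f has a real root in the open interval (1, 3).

No such root exists.

f(1) = 5 and f(3) = 79, both positive, so a sign-change argument is unavailable; we show f keeps this sign on the whole interval.
Shift to the endpoint 1: with x = 1 + u (0 < u < 2), one computes f(1 + u) = u^5 + 2u^4 + 2u^2 + u + 5.
The nonzero coefficients here are all positive, so for u > 0 every term is positive (or zero), and the constant term 5 is strictly positive.
Therefore f(x) > 0 throughout (1, 3), and f has no zero there.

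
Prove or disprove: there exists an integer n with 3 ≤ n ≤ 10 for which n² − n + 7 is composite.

At n = 5: 5² − 5 + 7 = 27 = 3·9, which is composite.

n = 5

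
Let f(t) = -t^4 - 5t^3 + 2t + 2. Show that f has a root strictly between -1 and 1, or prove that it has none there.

Yes, f has a root in the interval.

f(-1) = 4 and f(1) = -2, which have opposite signs.
As a polynomial, f is continuous on every closed interval.
By the Intermediate Value Theorem f must vanish at some point of (-1, 1).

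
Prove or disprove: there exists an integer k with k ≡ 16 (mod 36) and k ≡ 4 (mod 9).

No, no such integer exists.

Both moduli are multiples of 9 = gcd(36, 9), so any solution would satisfy k ≡ 16 and k ≡ 4 modulo 9 simultaneously.
However 16 ≡ 7 and 4 ≡ 4 (mod 9), and 7 ≠ 4.
Hence the system has no solution.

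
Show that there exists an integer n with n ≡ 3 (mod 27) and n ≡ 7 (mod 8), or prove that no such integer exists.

n = 111

Since 27 and 8 share no common factor, CRT says the pair of congruences has a solution (unique mod 216).
Write n = 3 + 27t and require 3 + 27t ≡ 7 (mod 8), i.e. 27t ≡ 4 (mod 8).
27 ≡ 3 (mod 8), so this reads 3t ≡ 4 (mod 8). Since 3·3 = 9 = 1·8 + 1, the inverse of 3 mod 8 is 3.
Multiplying by 3: t ≡ 3·4 = 12 ≡ 4 (mod 8).
With t = 4: n = 3 + 27·4 = 111.
Indeed 111 ≡ 3 (mod 27) and 111 ≡ 7 (mod 8).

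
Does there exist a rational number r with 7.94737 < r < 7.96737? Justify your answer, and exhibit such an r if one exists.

Look for a denominator N such that an integer falls strictly between N·7.94737 and N·7.96737. N = 20 works: 20·7.94737 = 158.94740 < 159 < 159.34740 = 20·7.96737.
Hence 159/20 is a rational number with 7.94737 < 159/20 < 7.96737.

r = 159/20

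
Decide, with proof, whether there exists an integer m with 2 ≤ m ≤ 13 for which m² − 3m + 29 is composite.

m = 8

At m = 8: 8² − 3·8 + 29 = 69 = 3·23, which is composite.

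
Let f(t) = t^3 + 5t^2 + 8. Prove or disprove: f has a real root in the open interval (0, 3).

The endpoint values f(0) = 8 and f(3) = 80 are both positive. Claim: f(t) > 0 for every t in (0, 3).
The nonzero coefficients of f are all positive, so for t > 0 every term of f(t) is positive (the constant term 8 strictly so).
Therefore f(t) > 0 throughout (0, 3), and f has no zero there.

No such root exists.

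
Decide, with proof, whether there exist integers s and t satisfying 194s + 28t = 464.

s = 6, t = -25

Every value of 194s + 28t is a multiple of gcd(194, 28) = 2; since 2 ∣ 464, solutions exist.
Dividing through by 2 reduces the equation to 97s + 14t = 232.
Run the Euclidean algorithm on 97 and 14: 97 = 6·14 + 13, 14 = 1·13 + 1, 13 = 13·1 + 0.
Back-substituting, 1 = 14 − 1·13 = 14 − (97 − 6·14) = −97 + 7·14; that is, 97·(-1) + 14·7 = 1.
Multiplying through by 232: s = (-1)·232 = -232, t = 7·232 = 1624 is a solution.
The general solution is s = -232 + 14k, t = 1624 − 97k; taking k = 17 gives the smaller pair s = 6, t = -25.
Check: 194·6 + 28·(-25) = 1164 − 700 = 464. ✓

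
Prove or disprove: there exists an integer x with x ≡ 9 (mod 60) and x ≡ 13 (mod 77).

x = 2169

gcd(60, 77) = 1, so the Chinese Remainder Theorem guarantees exactly one residue class mod 4620 satisfying both.
Any solution of the first congruence is x = 9 + 60t; substituting into the second, 60t ≡ 13 − 9 ≡ 4 (mod 77).
To invert 60 modulo 77: 77 = 1·60 + 17, 60 = 3·17 + 9, 17 = 1·9 + 8, 9 = 1·8 + 1, 8 = 8·1 + 0, and unwinding, 1 = 9 − 1·8 = 9 − (17 − 1·9) = −17 + 2·9 = −17 + 2·(60 − 3·17) = 2·60 − 7·17 = 2·60 − 7·(77 − 1·60) = −7·77 + 9·60. Thus 60⁻¹ ≡ 9 (mod 77).
Multiplying by 9: t ≡ 9·4 = 36 (mod 77).
Taking t = 36 gives x = 9 + 60·36 = 2169.
Indeed 2169 ≡ 9 (mod 60) and 2169 ≡ 13 (mod 77).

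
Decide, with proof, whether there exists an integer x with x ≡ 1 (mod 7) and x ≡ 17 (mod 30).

x = 197

Since 7 and 30 share no common factor, CRT says the pair of congruences has a solution (unique mod 210).
Any solution of the first congruence is x = 1 + 7t; substituting into the second, 7t ≡ 17 − 1 ≡ 16 (mod 30).
Since 7·13 = 91 = 3·30 + 1, the inverse of 7 mod 30 is 13.
Therefore t ≡ 13·16 = 208 ≡ 28 (mod 30).
Taking t = 28 gives x = 1 + 7·28 = 197.
Indeed 197 ≡ 1 (mod 7) and 197 ≡ 17 (mod 30).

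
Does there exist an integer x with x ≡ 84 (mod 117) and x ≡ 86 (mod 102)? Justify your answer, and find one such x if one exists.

No, no such integer exists.

Reduce both congruences modulo 3, which divides 117 and 102: they say x ≡ 84 (mod 3) and x ≡ 86 (mod 3).
However 84 ≡ 0 and 86 ≡ 2 (mod 3), and 0 ≠ 2.
Therefore no such x exists.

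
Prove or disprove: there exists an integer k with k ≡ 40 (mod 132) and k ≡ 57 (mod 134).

gcd(132, 134) = 2. If k ≡ 40 (mod 132) and k ≡ 57 (mod 134), then k ≡ 40 (mod 2) and k ≡ 57 (mod 2).
However 40 ≡ 0 and 57 ≡ 1 (mod 2), and 0 ≠ 1.
Hence the system has no solution.

No such integer exists.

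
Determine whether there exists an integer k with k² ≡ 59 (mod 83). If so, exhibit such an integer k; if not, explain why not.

Take k = 68. Then 68² = 4624 = 55·83 + 59, so 68² ≡ 59 (mod 83).

k = 68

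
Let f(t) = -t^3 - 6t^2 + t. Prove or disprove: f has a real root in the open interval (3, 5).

f has no root in that interval.

f(3) = -78 and f(5) = -270, both negative, so a sign-change argument is unavailable; we show f keeps this sign on the whole interval.
Shift to the endpoint 3: with t = 3 + u (0 < u < 2), one computes f(3 + u) = -u^3 - 15u^2 - 62u - 78.
The nonzero coefficients here are all negative, so for u > 0 every term is negative (or zero), and the constant term -78 is strictly negative.
Therefore f(t) < 0 throughout (3, 5), and f has no zero there.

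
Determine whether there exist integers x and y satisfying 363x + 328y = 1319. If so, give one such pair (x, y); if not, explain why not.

x = 197, y = -214

363 and 328 are coprime, so 363x + 328y ranges over all of ℤ.
Euclidean algorithm: 363 = 1·328 + 35, 328 = 9·35 + 13, 35 = 2·13 + 9, 13 = 1·9 + 4, 9 = 2·4 + 1, 4 = 4·1 + 0.
Unwinding: 1 = 9 − 2·4 = 9 − 2·(13 − 1·9) = −2·13 + 3·9 = −2·13 + 3·(35 − 2·13) = 3·35 − 8·13 = 3·35 − 8·(328 − 9·35) = −8·328 + 75·35 = −8·328 + 75·(363 − 1·328) = 75·363 − 83·328, i.e. 363·75 + 328·(-83) = 1.
Multiplying through by 1319: x = 75·1319 = 98925, y = (-83)·1319 = -109477 is a solution.
Subtracting 301·328 from x and adding 301·363 to y gives the tidier solution (197, -214).
Indeed 363·197 + 328·(-214) = 71511 − 70192 = 1319.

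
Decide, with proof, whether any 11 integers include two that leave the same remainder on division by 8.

True.

Each integer lies in one of the 8 residue classes modulo 8.
Placing 11 integers into 8 classes, some class receives at least two — say a and b.
That is, a and b leave the same remainder on division by 8, as claimed.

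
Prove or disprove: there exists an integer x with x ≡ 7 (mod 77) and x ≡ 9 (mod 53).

The moduli 77 and 53 are coprime, so by the Chinese Remainder Theorem a unique solution modulo 4081 exists.
Write x = 7 + 77t and require 7 + 77t ≡ 9 (mod 53), i.e. 77t ≡ 2 (mod 53).
77 ≡ 24 (mod 53), so this reads 24t ≡ 2 (mod 53). To invert 24 modulo 53: 53 = 2·24 + 5, 24 = 4·5 + 4, 5 = 1·4 + 1, 4 = 4·1 + 0, and unwinding, 1 = 5 − 1·4 = 5 − (24 − 4·5) = −24 + 5·5 = −24 + 5·(53 − 2·24) = 5·53 − 11·24. Thus 24⁻¹ ≡ -11 ≡ 42 (mod 53).
Therefore t ≡ 42·2 = 84 ≡ 31 (mod 53).
With t = 31: x = 7 + 77·31 = 2394.
Indeed 2394 ≡ 7 (mod 77) and 2394 ≡ 9 (mod 53).

x = 2394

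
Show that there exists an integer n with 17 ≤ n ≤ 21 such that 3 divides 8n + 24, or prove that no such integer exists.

n = 18

n = 18 works, since 8·18 + 24 = 168 = 56·3.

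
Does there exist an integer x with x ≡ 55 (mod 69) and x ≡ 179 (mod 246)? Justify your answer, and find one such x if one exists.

No, no such integer exists.

gcd(69, 246) = 3. If x ≡ 55 (mod 69) and x ≡ 179 (mod 246), then x ≡ 55 (mod 3) and x ≡ 179 (mod 3).
These are incompatible: 55 − 179 = -124 is not divisible by 3.
Hence the system has no solution.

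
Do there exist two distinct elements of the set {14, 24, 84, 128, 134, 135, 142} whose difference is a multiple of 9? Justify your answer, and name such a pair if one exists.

No such pair exists.

Reduce each element modulo 9: 14↦5, 24↦6, 84↦3, 128↦2, 134↦8, 135↦0, 142↦7.
All 7 residues are distinct, so no two elements differ by a multiple of 9.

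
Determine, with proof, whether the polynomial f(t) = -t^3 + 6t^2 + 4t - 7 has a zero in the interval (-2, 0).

f(-2) = 17 and f(0) = -7, which have opposite signs.
Since f is a polynomial it is continuous on [-2, 0].
By the Intermediate Value Theorem, f takes the value 0 somewhere in the open interval.

Such a root exists.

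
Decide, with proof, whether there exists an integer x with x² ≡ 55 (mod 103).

x = 40 works: 40² = 1600, and 1600 − 55 = 1545 = 15·103.

x = 40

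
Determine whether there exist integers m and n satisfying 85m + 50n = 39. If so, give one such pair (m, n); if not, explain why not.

No, no such integers exist.

Both 85 and 50 are divisible by gcd(85, 50) = 5, hence so is any combination 85m + 50n.
But 39 is not a multiple of 5 (it leaves remainder 4).
Therefore 85m + 50n = 39 has no solution in integers.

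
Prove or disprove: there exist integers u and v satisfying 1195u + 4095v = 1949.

No, no such integers exist.

gcd(1195, 4095) = 5, so every integer of the form 1195u + 4095v is a multiple of 5.
But 1949 = 5·389 + 4, so 5 ∤ 1949.
Hence no integers u, v satisfy the equation.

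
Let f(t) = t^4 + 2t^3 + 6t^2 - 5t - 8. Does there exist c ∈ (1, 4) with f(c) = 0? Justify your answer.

Such a root exists.

f(1) = -4 and f(4) = 452, which have opposite signs.
Since f is a polynomial it is continuous on [1, 4].
By the Intermediate Value Theorem, f takes the value 0 somewhere in the open interval.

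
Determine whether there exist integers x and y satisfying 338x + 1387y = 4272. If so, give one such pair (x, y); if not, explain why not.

Since gcd(338, 1387) = 1, every integer is an integer combination of 338 and 1387.
Euclidean algorithm: 1387 = 4·338 + 35, 338 = 9·35 + 23, 35 = 1·23 + 12, 23 = 1·12 + 11, 12 = 1·11 + 1, 11 = 11·1 + 0.
Working back up the chain: 1 = 12 − 1·11 = 12 − (23 − 1·12) = −23 + 2·12 = −23 + 2·(35 − 1·23) = 2·35 − 3·23 = 2·35 − 3·(338 − 9·35) = −3·338 + 29·35 = −3·338 + 29·(1387 − 4·338) = 29·1387 − 119·338. So 338·(-119) + 1387·29 = 1.
Multiplying through by 4272: x = (-119)·4272 = -508368, y = 29·4272 = 123888 is a solution.
The general solution is x = -508368 + 1387k, y = 123888 − 338k; taking k = 367 gives the smaller pair x = 661, y = -158.
Check: 338·661 + 1387·(-158) = 223418 − 219146 = 4272. ✓

x = 661, y = -158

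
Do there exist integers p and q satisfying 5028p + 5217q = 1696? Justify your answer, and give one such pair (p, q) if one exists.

Any value of 5028p + 5217q is a multiple of gcd(5028, 5217) = 3.
But 1696 = 3·565 + 1, so 3 ∤ 1696.
Hence no integers p, q satisfy the equation.

No such integers exist.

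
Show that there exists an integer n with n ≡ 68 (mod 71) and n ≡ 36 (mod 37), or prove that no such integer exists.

n = 1701

Since 71 and 37 share no common factor, CRT says the pair of congruences has a solution (unique mod 2627).
Any solution of the first congruence is n = 68 + 71t; substituting into the second, 71t ≡ 36 − 68 ≡ 5 (mod 37).
71 ≡ 34 (mod 37), so this reads 34t ≡ 5 (mod 37). Note 34·12 = 408 ≡ 1 (mod 37) (as 408 − 1 = 11·37), so 34⁻¹ ≡ 12.
Therefore t ≡ 12·5 = 60 ≡ 23 (mod 37).
Taking t = 23 gives n = 68 + 71·23 = 1701.
Check: 1701 mod 71 = 68, 1701 mod 37 = 36. ✓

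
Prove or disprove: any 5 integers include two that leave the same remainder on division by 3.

Yes, this is always true.

Partition the integers by their residue mod 3; there are 3 classes.
Since 5 > 3, two of the 5 integers must share a residue class by the pigeonhole principle; call them a and b.
So a and b have equal remainders mod 3, which is exactly what was to be shown.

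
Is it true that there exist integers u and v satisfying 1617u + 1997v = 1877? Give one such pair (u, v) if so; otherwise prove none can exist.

u = 1682, v = -1361

1617 and 1997 are coprime, so 1617u + 1997v ranges over all of ℤ.
Dividing repeatedly: 1997 = 1·1617 + 380, 1617 = 4·380 + 97, 380 = 3·97 + 89, 97 = 1·89 + 8, 89 = 11·8 + 1, 8 = 8·1 + 0.
Working back up the chain: 1 = 89 − 11·8 = 89 − 11·(97 − 1·89) = −11·97 + 12·89 = −11·97 + 12·(380 − 3·97) = 12·380 − 47·97 = 12·380 − 47·(1617 − 4·380) = −47·1617 + 200·380 = −47·1617 + 200·(1997 − 1·1617) = 200·1997 − 247·1617. So 1617·(-247) + 1997·200 = 1.
Multiplying through by 1877: u = (-247)·1877 = -463619, v = 200·1877 = 375400 is a solution.
Adding 233·1997 to u and subtracting 233·1617 from v gives the tidier solution (1682, -1361).
Indeed 1617·1682 + 1997·(-1361) = 2719794 − 2717917 = 1877.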